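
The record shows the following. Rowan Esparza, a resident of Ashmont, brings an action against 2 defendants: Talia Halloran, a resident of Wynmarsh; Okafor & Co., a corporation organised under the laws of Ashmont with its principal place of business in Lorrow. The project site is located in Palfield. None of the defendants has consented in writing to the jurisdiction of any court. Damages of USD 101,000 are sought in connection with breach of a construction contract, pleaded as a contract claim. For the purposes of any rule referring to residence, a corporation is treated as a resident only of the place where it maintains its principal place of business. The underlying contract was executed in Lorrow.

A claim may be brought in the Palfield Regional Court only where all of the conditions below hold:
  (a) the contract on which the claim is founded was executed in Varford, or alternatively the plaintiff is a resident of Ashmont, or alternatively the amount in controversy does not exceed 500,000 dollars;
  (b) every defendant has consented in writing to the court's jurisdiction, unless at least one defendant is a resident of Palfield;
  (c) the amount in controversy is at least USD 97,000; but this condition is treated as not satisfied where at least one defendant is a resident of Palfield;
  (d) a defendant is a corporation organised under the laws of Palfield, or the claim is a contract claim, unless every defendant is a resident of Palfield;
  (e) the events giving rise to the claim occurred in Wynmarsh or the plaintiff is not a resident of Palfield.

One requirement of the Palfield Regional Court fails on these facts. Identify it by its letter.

The Palfield Regional Court:
  (a) The plaintiff resides in Ashmont — that alternative is enough. Met.
  (b) No such written consent has been filed. The proviso offers no rescue either, since no defendant resides in Palfield (they reside in Wynmarsh, Lorrow). Not met.
  (c) The amount in controversy is $101,000, which meets the 97,000 dollars floor. And the carve-out is inapplicable — no defendant resides in Palfield (they reside in Wynmarsh, Lorrow). Satisfied.
  (d) The claim is a contract claim, which satisfies one of the alternatives. Condition met.
  (e) The plaintiff resides in Ashmont, which is not Palfield, which satisfies one of the alternatives. Satisfied.
Only condition (b) fails.

(b)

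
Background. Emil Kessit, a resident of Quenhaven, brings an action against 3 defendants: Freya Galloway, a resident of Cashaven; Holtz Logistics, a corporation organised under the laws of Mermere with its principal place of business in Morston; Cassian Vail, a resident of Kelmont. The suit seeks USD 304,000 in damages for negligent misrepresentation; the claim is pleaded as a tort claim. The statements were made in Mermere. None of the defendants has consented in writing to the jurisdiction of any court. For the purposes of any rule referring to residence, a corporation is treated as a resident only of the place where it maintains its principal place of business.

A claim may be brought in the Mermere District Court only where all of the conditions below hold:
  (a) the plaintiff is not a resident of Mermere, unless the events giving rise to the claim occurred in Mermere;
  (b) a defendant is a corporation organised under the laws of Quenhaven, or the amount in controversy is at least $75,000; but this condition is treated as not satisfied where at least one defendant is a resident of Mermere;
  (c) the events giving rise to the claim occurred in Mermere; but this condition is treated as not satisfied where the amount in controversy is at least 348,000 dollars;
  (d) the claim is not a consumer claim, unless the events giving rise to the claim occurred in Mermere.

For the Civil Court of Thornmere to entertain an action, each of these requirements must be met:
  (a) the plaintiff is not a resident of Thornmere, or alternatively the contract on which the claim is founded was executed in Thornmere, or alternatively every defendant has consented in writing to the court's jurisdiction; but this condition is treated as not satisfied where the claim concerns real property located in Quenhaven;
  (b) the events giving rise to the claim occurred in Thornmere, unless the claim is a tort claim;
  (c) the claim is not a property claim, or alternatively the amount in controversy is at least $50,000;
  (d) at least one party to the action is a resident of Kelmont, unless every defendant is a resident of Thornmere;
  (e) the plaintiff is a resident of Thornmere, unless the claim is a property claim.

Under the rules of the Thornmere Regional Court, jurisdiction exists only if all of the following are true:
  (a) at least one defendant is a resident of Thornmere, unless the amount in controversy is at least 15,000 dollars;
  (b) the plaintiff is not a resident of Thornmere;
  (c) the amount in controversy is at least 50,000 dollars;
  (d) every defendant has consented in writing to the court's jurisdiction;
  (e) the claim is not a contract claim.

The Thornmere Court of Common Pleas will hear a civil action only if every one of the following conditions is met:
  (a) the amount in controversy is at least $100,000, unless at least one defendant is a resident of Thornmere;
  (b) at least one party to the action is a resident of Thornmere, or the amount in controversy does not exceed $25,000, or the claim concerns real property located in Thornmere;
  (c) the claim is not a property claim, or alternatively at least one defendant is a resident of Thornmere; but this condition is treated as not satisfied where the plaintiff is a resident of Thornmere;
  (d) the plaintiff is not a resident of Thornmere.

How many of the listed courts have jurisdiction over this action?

1

The Mermere District Court:
  (a) The plaintiff resides in Quenhaven, which is not Mermere. Met.
  (b) The amount in controversy is 304,000 dollars, which meets the 75,000 dollars floor, which satisfies one of the alternatives. The exception is not triggered, since no defendant resides in Mermere (they reside in Cashaven, Morston, Kelmont). Met.
  (c) The operative events occurred in Mermere. The exception is not triggered, since the amount in controversy is 304,000 dollars, below the USD 348,000 floor. Met.
  (d) The claim is a tort claim, not a consumer claim. Condition met.
  → Jurisdiction lies.
The Civil Court of Thornmere:
  (a) The plaintiff resides in Quenhaven, which is not Thornmere, which satisfies one of the alternatives. The carve-out does not apply: the claim does not concern real property. Met.
  (b) The operative events occurred in Mermere, not Thornmere. The proviso rescues it, though: the claim is a tort claim. Condition met.
  (c) The claim is a tort claim, not a property claim — that alternative is enough. Satisfied.
  (d) Cassian Vail resides in Kelmont. Met.
  (e) The plaintiff resides in Quenhaven, not Thornmere. And the claim is a tort claim, not a property claim, so the proviso does not save it. Not satisfied.
  → Not every requirement is met — no jurisdiction.
The Thornmere Regional Court:
  (a) No defendant resides in Thornmere (they reside in Cashaven, Morston, Kelmont). The proviso rescues it, though: the amount in controversy is $304,000, which meets the USD 15,000 floor. Met.
  (b) The plaintiff resides in Quenhaven, which is not Thornmere. Condition met.
  (c) The amount in controversy is $304,000, which meets the $50,000 floor. Satisfied.
  (d) No such written consent has been filed. Fails.
  (e) The claim is a tort claim, not a contract claim. Condition met.
  → No jurisdiction.
The Thornmere Court of Common Pleas:
  (a) The amount in controversy is USD 304,000, which meets the 100,000 dollars floor. Met.
  (b) No party resides in Thornmere; the amount in controversy is 304,000 dollars, above the USD 25,000 ceiling; the claim does not concern real property — none of the alternatives is met. Condition not met.
  (c) The claim is a tort claim, not a property claim, so this disjunct is met. And the carve-out is inapplicable — the plaintiff resides in Quenhaven, not Thornmere. Condition met.
  (d) The plaintiff resides in Quenhaven, which is not Thornmere. Satisfied.
  → Not every requirement is met — no jurisdiction.
Courts with jurisdiction: the Mermere District Court — 1 in total.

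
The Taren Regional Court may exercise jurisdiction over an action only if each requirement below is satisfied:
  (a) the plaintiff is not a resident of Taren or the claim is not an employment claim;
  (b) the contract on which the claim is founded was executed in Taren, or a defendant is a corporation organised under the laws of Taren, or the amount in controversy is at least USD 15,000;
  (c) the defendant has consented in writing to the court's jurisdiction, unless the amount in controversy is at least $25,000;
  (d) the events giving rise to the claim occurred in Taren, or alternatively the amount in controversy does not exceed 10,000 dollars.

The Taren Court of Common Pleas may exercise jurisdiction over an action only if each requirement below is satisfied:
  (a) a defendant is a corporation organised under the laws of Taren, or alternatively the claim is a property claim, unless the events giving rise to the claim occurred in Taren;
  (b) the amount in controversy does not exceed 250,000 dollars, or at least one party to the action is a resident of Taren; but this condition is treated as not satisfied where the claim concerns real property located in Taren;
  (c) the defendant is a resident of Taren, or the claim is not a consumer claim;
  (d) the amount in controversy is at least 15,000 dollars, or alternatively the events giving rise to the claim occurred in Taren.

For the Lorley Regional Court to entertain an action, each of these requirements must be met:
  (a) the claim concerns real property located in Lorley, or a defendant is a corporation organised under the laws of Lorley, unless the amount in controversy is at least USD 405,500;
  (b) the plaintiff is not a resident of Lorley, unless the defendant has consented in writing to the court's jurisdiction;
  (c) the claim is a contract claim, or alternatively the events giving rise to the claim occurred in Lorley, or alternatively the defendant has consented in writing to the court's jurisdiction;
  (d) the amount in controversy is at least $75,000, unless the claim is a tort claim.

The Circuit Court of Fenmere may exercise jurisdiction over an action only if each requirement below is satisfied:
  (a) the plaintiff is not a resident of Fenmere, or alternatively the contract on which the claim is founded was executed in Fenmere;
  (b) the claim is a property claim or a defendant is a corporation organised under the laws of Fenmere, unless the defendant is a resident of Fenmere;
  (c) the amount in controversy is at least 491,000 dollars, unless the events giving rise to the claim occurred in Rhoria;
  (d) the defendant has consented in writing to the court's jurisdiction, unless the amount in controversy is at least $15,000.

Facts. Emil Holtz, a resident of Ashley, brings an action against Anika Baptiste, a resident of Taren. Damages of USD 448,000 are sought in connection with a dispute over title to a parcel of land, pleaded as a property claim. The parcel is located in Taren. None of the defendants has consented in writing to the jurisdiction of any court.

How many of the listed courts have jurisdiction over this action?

1

The Taren Regional Court:
  (a) The plaintiff resides in Ashley, which is not Taren, so one alternative holds. Condition met.
  (b) The amount in controversy is 448,000 dollars, which meets the USD 15,000 floor, so one alternative holds. Satisfied.
  (c) No such written consent has been filed. But the amount in controversy is 448,000 dollars, which meets the USD 25,000 floor, and the 'unless' clause therefore excuses the requirement. Satisfied.
  (d) The operative events occurred in Taren, which satisfies one of the alternatives. Met.
  → All conditions met; jurisdiction exists.
The Taren Court of Common Pleas:
  (a) The claim is a property claim, which satisfies one of the alternatives. Met.
  (b) Anika Baptiste resides in Taren, which satisfies one of the alternatives. However, the property lies in Taren, which falls within the stated exception and so defeats the condition. Fails.
  (c) The defendant resides in Taren, so this disjunct is met. Condition met.
  (d) The amount in controversy is $448,000, which meets the USD 15,000 floor, so this disjunct is met. Met.
  → At least one condition fails; no jurisdiction.
The Lorley Regional Court:
  (a) The property lies in Taren, not Lorley; no defendant is a corporation — no alternative holds. However, the amount in controversy is $448,000, which meets the 405,500 dollars floor, so the 'unless' proviso supplies this condition. Satisfied.
  (b) The plaintiff resides in Ashley, which is not Lorley. Met.
  (c) The claim is a property claim, not a contract claim; the operative events occurred in Taren, not Lorley; no such written consent has been filed — no alternative holds. Not satisfied.
  (d) The amount in controversy is USD 448,000, which meets the USD 75,000 floor. Met.
  → The court lacks jurisdiction.
The Circuit Court of Fenmere:
  (a) The plaintiff resides in Ashley, which is not Fenmere, so this disjunct is met. Met.
  (b) The claim is a property claim, so this disjunct is met. Met.
  (c) The amount in controversy is USD 448,000, below the 491,000 dollars floor. And the operative events occurred in Taren, not Rhoria, so the proviso does not save it. Not satisfied.
  (d) No such written consent has been filed. But the amount in controversy is $448,000, which meets the 15,000 dollars floor, and the 'unless' clause therefore excuses the requirement. Satisfied.
  → No jurisdiction.
Courts with jurisdiction: the Taren Regional Court — 1 in total.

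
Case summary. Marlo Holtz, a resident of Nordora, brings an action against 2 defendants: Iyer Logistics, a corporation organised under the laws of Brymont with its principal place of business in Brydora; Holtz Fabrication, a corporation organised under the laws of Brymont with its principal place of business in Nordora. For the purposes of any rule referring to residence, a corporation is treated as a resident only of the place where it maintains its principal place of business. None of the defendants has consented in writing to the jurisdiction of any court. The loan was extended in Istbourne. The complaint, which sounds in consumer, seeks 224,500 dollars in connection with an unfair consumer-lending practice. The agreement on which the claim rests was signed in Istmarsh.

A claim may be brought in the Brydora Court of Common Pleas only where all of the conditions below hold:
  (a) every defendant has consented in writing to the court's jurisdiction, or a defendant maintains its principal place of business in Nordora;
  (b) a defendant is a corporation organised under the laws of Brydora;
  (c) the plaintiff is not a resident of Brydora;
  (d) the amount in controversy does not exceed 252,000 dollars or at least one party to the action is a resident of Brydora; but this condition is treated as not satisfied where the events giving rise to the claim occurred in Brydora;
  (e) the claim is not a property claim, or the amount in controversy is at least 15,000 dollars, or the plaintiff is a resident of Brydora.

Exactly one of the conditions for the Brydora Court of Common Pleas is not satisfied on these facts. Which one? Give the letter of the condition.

The Brydora Court of Common Pleas:
  (a) Holtz Fabrication has its principal place of business in Nordora, which satisfies one of the alternatives. Met.
  (b) The corporate defendant(s) are organised in Brymont, not Brydora. Fails.
  (c) The plaintiff resides in Nordora, which is not Brydora. Satisfied.
  (d) The amount in controversy is $224,500, within the USD 252,000 ceiling — that alternative is enough. And the carve-out is inapplicable — the operative events occurred in Istbourne, not Brydora. Met.
  (e) The claim is a consumer claim, not a property claim, so one alternative holds. Met.
Only condition (b) fails.

(b)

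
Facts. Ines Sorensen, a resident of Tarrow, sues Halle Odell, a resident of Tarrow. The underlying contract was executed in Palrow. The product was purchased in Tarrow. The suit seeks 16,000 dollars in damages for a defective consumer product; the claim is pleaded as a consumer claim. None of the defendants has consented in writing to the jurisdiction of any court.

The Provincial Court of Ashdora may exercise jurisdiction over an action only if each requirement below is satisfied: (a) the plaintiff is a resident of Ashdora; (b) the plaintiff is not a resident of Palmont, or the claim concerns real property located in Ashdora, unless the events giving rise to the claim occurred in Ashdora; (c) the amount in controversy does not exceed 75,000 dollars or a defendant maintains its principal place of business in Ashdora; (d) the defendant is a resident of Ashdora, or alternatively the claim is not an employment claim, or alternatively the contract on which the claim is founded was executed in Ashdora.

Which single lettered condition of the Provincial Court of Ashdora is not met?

The Provincial Court of Ashdora:
  (a) The plaintiff resides in Tarrow, not Ashdora. Not satisfied.
  (b) The plaintiff resides in Tarrow, which is not Palmont, so one alternative holds. Condition met.
  (c) The amount in controversy is 16,000 dollars, within the 75,000 dollars ceiling, which satisfies one of the alternatives. Satisfied.
  (d) The claim is a consumer claim, not an employment claim, so one alternative holds. Satisfied.
Only condition (a) fails.

(a)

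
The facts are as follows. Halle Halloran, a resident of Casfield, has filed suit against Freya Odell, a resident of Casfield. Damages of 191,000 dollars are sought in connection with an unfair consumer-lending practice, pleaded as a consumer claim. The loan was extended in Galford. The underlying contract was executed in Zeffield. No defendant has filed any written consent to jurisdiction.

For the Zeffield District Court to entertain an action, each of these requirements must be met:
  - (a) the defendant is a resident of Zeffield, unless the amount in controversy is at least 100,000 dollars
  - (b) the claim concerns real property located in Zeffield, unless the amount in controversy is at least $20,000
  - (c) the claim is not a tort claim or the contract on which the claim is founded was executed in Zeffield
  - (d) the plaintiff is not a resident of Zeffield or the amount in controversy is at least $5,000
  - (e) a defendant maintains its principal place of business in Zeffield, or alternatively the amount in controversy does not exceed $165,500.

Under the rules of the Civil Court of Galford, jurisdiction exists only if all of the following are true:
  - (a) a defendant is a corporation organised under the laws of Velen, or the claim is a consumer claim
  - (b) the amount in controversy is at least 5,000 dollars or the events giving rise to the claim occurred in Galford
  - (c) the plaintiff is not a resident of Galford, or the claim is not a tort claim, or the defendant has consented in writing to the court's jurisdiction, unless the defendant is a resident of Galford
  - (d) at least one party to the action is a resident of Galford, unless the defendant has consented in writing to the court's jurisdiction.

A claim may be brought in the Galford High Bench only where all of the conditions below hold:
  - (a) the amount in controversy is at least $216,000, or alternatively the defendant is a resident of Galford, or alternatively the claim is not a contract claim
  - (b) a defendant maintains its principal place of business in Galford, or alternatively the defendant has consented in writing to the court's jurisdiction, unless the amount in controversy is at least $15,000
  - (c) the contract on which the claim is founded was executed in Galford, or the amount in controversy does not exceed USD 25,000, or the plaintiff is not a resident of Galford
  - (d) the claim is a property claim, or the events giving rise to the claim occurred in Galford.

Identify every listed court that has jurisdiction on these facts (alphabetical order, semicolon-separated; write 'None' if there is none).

the Galford High Bench

The Zeffield District Court:
  (a) The defendant resides in Casfield, not Zeffield. The proviso rescues it, though: the amount in controversy is 191,000 dollars, which meets the 100,000 dollars floor. Satisfied.
  (b) The claim does not concern real property. However, the amount in controversy is $191,000, which meets the $20,000 floor, so the 'unless' proviso supplies this condition. Satisfied.
  (c) The claim is a consumer claim, not a tort claim, which satisfies one of the alternatives. Satisfied.
  (d) The plaintiff resides in Casfield, which is not Zeffield, which satisfies one of the alternatives. Condition met.
  (e) No defendant is a corporation; the amount in controversy is USD 191,000, above the $165,500 ceiling — none of the alternatives is met. Fails.
  → No jurisdiction.
The Civil Court of Galford:
  (a) The claim is a consumer claim, which satisfies one of the alternatives. Met.
  (b) The amount in controversy is $191,000, which meets the 5,000 dollars floor — that alternative is enough. Met.
  (c) The plaintiff resides in Casfield, which is not Galford, so one alternative holds. Condition met.
  (d) No party resides in Galford. And no such written consent has been filed, so the proviso does not save it. Not met.
  → The court lacks jurisdiction.
The Galford High Bench:
  (a) The claim is a consumer claim, not a contract claim, which satisfies one of the alternatives. Condition met.
  (b) No defendant is a corporation; no such written consent has been filed — none of the alternatives is met. The proviso rescues it, though: the amount in controversy is USD 191,000, which meets the USD 15,000 floor. Satisfied.
  (c) The plaintiff resides in Casfield, which is not Galford, so one alternative holds. Met.
  (d) The operative events occurred in Galford, so one alternative holds. Satisfied.
  → Every requirement is satisfied — jurisdiction.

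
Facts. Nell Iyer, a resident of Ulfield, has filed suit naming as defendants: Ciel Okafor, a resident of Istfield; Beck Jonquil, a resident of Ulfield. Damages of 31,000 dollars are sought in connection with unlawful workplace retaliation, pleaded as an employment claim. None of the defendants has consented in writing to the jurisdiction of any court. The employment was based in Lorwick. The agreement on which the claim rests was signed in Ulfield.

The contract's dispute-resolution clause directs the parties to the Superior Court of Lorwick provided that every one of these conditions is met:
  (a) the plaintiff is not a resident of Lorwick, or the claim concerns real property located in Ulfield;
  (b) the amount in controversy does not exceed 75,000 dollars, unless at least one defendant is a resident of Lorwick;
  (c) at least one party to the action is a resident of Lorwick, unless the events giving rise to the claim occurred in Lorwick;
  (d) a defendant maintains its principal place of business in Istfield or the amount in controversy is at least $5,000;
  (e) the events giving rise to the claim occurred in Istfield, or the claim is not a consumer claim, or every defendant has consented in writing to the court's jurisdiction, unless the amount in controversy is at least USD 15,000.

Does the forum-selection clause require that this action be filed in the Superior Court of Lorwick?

Yes

The Superior Court of Lorwick:
  (a) The plaintiff resides in Ulfield, which is not Lorwick — that alternative is enough. Condition met.
  (b) The amount in controversy is USD 31,000, within the $75,000 ceiling. Condition met.
  (c) No party resides in Lorwick. But the operative events occurred in Lorwick, and the 'unless' clause therefore excuses the requirement. Met.
  (d) The amount in controversy is USD 31,000, which meets the USD 5,000 floor — that alternative is enough. Satisfied.
  (e) The claim is an employment claim, not a consumer claim, which satisfies one of the alternatives. Satisfied.
  → The clause applies.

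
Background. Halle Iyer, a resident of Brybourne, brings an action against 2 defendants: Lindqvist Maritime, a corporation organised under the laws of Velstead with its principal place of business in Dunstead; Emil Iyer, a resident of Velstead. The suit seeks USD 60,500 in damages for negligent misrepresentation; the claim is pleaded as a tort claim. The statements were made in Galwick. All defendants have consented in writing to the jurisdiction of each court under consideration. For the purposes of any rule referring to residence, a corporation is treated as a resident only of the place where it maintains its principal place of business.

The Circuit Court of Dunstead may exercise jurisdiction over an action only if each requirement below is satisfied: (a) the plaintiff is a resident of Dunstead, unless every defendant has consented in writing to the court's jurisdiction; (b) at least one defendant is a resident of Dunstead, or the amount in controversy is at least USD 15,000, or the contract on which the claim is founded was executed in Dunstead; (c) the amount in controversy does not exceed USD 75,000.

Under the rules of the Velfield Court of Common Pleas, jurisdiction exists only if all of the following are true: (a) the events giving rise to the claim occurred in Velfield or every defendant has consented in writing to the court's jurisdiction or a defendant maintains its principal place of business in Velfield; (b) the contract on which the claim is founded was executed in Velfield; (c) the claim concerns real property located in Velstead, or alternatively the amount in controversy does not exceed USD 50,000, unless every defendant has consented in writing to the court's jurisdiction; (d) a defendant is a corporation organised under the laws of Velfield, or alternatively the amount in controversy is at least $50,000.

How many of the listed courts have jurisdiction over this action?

1

The Circuit Court of Dunstead:
  (a) The plaintiff resides in Brybourne, not Dunstead. The proviso rescues it, though: every defendant has filed written consent. Met.
  (b) Lindqvist Maritime resides in Dunstead, so one alternative holds. Condition met.
  (c) The amount in controversy is USD 60,500, within the $75,000 ceiling. Satisfied.
  → Every requirement is satisfied — jurisdiction.
The Velfield Court of Common Pleas:
  (a) Every defendant has filed written consent, so this disjunct is met. Satisfied.
  (b) No contract (and hence no place of execution) is alleged. Not satisfied.
  (c) The claim does not concern real property; the amount in controversy is 60,500 dollars, above the $50,000 ceiling — every alternative fails. The proviso rescues it, though: every defendant has filed written consent. Condition met.
  (d) The amount in controversy is USD 60,500, which meets the USD 50,000 floor, which satisfies one of the alternatives. Satisfied.
  → The court lacks jurisdiction.
Courts with jurisdiction: the Circuit Court of Dunstead — 1 in total.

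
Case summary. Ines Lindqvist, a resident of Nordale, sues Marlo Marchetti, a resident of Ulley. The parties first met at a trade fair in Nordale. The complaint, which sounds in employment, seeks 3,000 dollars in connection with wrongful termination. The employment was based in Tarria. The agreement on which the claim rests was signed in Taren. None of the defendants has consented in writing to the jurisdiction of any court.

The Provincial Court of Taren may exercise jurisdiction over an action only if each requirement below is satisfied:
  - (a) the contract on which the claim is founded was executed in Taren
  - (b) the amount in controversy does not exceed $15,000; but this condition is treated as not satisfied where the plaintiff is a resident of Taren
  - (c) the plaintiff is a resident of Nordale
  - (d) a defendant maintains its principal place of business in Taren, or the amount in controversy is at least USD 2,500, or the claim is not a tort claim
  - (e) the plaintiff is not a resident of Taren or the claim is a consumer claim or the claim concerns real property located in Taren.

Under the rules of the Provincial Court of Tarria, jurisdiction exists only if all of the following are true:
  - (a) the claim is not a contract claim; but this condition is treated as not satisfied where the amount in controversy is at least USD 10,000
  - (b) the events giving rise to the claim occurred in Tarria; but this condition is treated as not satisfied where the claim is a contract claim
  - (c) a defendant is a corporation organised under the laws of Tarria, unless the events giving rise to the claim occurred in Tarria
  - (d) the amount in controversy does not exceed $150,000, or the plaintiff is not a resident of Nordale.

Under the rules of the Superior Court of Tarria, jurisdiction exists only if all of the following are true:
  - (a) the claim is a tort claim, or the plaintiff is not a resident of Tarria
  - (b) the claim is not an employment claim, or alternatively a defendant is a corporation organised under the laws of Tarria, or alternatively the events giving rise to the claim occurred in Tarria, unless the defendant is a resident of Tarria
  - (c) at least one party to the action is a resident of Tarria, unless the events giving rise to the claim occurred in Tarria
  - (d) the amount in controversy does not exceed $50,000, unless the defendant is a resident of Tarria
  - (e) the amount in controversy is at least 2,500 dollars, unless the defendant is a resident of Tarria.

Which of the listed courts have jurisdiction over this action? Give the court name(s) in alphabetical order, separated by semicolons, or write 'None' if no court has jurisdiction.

the Provincial Court of Taren; the Provincial Court of Tarria; the Superior Court of Tarria

The Provincial Court of Taren:
  (a) The contract was executed in Taren. Satisfied.
  (b) The amount in controversy is 3,000 dollars, within the 15,000 dollars ceiling. And the carve-out is inapplicable — the plaintiff resides in Nordale, not Taren. Satisfied.
  (c) The plaintiff resides in Nordale. Condition met.
  (d) The amount in controversy is $3,000, which meets the USD 2,500 floor, which satisfies one of the alternatives. Condition met.
  (e) The plaintiff resides in Nordale, which is not Taren, so one alternative holds. Satisfied.
  → Jurisdiction lies.
The Provincial Court of Tarria:
  (a) The claim is an employment claim, not a contract claim. The exception is not triggered, since the amount in controversy is $3,000, below the 10,000 dollars floor. Met.
  (b) The operative events occurred in Tarria. The exception is not triggered, since the claim is an employment claim, not a contract claim. Condition met.
  (c) No defendant is a corporation. However, the operative events occurred in Tarria, so the 'unless' proviso supplies this condition. Condition met.
  (d) The amount in controversy is $3,000, within the 150,000 dollars ceiling — that alternative is enough. Satisfied.
  → Jurisdiction lies.
The Superior Court of Tarria:
  (a) The plaintiff resides in Nordale, which is not Tarria, so this disjunct is met. Condition met.
  (b) The operative events occurred in Tarria, which satisfies one of the alternatives. Met.
  (c) No party resides in Tarria. However, the operative events occurred in Tarria, so the 'unless' proviso supplies this condition. Met.
  (d) The amount in controversy is $3,000, within the 50,000 dollars ceiling. Condition met.
  (e) The amount in controversy is USD 3,000, which meets the 2,500 dollars floor. Met.
  → Jurisdiction lies.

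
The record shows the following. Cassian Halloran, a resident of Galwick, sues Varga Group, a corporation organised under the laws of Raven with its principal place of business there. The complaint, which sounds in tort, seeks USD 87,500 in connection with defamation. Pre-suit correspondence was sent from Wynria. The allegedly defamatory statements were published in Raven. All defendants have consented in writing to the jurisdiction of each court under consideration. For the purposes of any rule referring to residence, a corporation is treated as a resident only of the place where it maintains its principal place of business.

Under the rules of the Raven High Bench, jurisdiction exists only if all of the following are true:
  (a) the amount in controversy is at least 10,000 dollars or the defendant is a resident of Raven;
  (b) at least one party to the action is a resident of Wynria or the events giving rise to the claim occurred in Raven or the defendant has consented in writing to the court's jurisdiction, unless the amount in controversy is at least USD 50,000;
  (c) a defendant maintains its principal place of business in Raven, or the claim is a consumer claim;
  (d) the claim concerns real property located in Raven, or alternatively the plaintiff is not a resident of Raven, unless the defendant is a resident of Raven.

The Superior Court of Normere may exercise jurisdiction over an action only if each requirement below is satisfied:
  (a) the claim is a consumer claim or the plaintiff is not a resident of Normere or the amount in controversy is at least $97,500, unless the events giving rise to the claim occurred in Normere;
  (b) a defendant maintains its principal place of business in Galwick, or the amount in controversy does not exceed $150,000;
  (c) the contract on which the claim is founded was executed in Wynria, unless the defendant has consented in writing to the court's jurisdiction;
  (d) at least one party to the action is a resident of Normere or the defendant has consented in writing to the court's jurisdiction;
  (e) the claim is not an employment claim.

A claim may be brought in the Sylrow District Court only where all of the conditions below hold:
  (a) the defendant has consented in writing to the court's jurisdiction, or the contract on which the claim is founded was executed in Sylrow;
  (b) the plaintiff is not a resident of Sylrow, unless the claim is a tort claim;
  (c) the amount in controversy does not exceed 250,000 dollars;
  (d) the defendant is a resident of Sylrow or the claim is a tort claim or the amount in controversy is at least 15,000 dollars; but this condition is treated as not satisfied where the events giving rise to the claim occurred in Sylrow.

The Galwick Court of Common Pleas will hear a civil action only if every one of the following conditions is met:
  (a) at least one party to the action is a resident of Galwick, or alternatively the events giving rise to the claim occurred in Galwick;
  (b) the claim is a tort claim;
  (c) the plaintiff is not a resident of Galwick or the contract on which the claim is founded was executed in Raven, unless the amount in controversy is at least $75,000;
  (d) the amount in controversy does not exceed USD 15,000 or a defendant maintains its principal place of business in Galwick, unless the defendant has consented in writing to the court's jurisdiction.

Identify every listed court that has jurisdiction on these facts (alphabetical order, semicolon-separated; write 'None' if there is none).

The Raven High Bench:
  (a) The amount in controversy is 87,500 dollars, which meets the USD 10,000 floor — that alternative is enough. Met.
  (b) The operative events occurred in Raven, which satisfies one of the alternatives. Met.
  (c) Varga Group has its principal place of business in Raven, which satisfies one of the alternatives. Satisfied.
  (d) The plaintiff resides in Galwick, which is not Raven — that alternative is enough. Met.
  → Every requirement is satisfied — jurisdiction.
The Superior Court of Normere:
  (a) The plaintiff resides in Galwick, which is not Normere — that alternative is enough. Met.
  (b) The amount in controversy is 87,500 dollars, within the 150,000 dollars ceiling — that alternative is enough. Met.
  (c) No contract (and hence no place of execution) is alleged. But every defendant has filed written consent, and the 'unless' clause therefore excuses the requirement. Met.
  (d) Every defendant has filed written consent, so this disjunct is met. Satisfied.
  (e) The claim is a tort claim, not an employment claim. Satisfied.
  → Every requirement is satisfied — jurisdiction.
The Sylrow District Court:
  (a) Every defendant has filed written consent, which satisfies one of the alternatives. Met.
  (b) The plaintiff resides in Galwick, which is not Sylrow. Satisfied.
  (c) The amount in controversy is USD 87,500, within the $250,000 ceiling. Satisfied.
  (d) The claim is a tort claim, which satisfies one of the alternatives. The carve-out does not apply: the operative events occurred in Raven, not Sylrow. Satisfied.
  → All conditions met; jurisdiction exists.
The Galwick Court of Common Pleas:
  (a) Cassian Halloran resides in Galwick, so this disjunct is met. Satisfied.
  (b) The claim is a tort claim. Satisfied.
  (c) The plaintiff resides in Galwick; no contract (and hence no place of execution) is alleged — none of the alternatives is met. However, the amount in controversy is USD 87,500, which meets the $75,000 floor, so the 'unless' proviso supplies this condition. Satisfied.
  (d) The amount in controversy is 87,500 dollars, above the $15,000 ceiling; the corporate defendant(s) have their principal place of business in Raven, not Galwick — every alternative fails. But every defendant has filed written consent, and the 'unless' clause therefore excuses the requirement. Condition met.
  → All conditions met; jurisdiction exists.

the Galwick Court of Common Pleas; the Raven High Bench; the Superior Court of Normere; the Sylrow District Court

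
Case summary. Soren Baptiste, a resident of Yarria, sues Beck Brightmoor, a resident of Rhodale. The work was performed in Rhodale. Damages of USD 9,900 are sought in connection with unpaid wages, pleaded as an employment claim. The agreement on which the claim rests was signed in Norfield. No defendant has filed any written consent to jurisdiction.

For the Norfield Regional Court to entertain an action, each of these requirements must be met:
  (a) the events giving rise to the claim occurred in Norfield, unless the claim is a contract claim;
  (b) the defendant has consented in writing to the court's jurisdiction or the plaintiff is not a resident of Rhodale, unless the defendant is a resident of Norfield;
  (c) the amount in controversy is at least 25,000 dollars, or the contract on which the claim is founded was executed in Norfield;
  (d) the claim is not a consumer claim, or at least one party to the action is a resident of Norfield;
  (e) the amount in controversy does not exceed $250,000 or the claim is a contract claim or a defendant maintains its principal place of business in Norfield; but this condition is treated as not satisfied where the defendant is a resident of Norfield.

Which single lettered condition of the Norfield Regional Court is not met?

The Norfield Regional Court:
  (a) The operative events occurred in Rhodale, not Norfield. Nor does the 'unless' clause help: the claim is an employment claim, not a contract claim. Not satisfied.
  (b) The plaintiff resides in Yarria, which is not Rhodale, which satisfies one of the alternatives. Met.
  (c) The contract was executed in Norfield, so this disjunct is met. Met.
  (d) The claim is an employment claim, not a consumer claim, so this disjunct is met. Condition met.
  (e) The amount in controversy is $9,900, within the USD 250,000 ceiling, so this disjunct is met. The carve-out does not apply: the defendant resides in Rhodale, not Norfield. Satisfied.
Only condition (a) fails.

(a)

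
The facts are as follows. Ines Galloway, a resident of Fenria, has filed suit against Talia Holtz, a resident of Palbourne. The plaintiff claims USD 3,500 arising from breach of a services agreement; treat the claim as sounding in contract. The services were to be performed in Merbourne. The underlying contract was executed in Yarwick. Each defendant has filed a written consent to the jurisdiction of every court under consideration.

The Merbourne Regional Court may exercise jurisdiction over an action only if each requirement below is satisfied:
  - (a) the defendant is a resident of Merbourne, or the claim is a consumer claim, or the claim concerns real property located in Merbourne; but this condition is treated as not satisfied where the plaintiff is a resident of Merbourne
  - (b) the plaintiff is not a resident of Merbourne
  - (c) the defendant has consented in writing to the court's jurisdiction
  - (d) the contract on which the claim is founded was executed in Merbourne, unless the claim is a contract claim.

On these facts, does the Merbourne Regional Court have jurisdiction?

The Merbourne Regional Court:
  (a) The defendant resides in Palbourne, not Merbourne; the claim is a contract claim, not a consumer claim; the claim does not concern real property — every alternative fails. Not satisfied.
  (b) The plaintiff resides in Fenria, which is not Merbourne. Satisfied.
  (c) Every defendant has filed written consent. Condition met.
  (d) The contract was executed in Yarwick, not Merbourne. However, the claim is a contract claim, so the 'unless' proviso supplies this condition. Condition met.
  → The court lacks jurisdiction.

No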